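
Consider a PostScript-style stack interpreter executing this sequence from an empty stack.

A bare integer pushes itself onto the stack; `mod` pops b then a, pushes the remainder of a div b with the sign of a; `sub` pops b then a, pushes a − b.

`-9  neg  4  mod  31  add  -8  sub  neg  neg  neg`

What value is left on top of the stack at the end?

-40

-9   -9
neg  9
4    9 4
mod  1
31   1 31
add  32
-8   32 -8
sub  40
neg  -40
neg  40
neg  -40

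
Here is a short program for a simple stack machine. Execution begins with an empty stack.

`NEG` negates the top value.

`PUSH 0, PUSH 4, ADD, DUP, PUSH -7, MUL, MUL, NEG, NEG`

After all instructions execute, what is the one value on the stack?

PUSH 0  : [0]
PUSH 4  : [0, 4]
ADD     : [4]
DUP     : [4, 4]
PUSH -7 : [4, 4, -7]
MUL     : [4, -28]
MUL     : [-112]
NEG     : [112]
NEG     : [-112]

-112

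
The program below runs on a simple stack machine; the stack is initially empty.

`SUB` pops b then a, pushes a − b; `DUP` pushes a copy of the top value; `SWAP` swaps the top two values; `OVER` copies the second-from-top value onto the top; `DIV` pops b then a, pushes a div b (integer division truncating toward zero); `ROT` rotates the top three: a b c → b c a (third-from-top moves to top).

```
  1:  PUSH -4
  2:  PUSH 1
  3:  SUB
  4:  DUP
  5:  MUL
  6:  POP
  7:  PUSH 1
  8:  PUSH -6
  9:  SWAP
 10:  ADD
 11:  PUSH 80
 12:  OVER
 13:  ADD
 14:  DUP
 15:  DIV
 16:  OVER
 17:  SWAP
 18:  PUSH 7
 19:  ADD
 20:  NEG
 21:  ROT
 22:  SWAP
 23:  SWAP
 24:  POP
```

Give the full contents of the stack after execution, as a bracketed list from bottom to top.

PUSH -4 → -4
PUSH 1  → -4 1
SUB     → -5
DUP     → -5 -5
MUL     → 25
POP     → (empty)
PUSH 1  → 1
PUSH -6 → 1 -6
SWAP    → -6 1
ADD     → -5
PUSH 80 → -5 80
OVER    → -5 80 -5
ADD     → -5 75
DUP     → -5 75 75
DIV     → -5 1
OVER    → -5 1 -5
SWAP    → -5 -5 1
PUSH 7  → -5 -5 1 7
ADD     → -5 -5 8
NEG     → -5 -5 -8
ROT     → -5 -8 -5
SWAP    → -5 -5 -8
SWAP    → -5 -8 -5
POP     → -5 -8

[-5, -8]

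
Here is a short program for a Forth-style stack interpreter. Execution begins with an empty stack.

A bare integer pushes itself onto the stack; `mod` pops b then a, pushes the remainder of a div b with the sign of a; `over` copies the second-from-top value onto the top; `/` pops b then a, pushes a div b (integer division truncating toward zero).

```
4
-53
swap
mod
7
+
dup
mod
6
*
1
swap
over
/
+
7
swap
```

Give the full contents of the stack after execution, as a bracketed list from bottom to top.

4    -> 4
-53  -> 4 -53
swap -> -53 4
mod  -> -1
7    -> -1 7
+    -> 6
dup  -> 6 6
mod  -> 0
6    -> 0 6
*    -> 0
1    -> 0 1
swap -> 1 0
over -> 1 0 1
/    -> 1 0
+    -> 1
7    -> 1 7
swap -> 7 1

[7, 1]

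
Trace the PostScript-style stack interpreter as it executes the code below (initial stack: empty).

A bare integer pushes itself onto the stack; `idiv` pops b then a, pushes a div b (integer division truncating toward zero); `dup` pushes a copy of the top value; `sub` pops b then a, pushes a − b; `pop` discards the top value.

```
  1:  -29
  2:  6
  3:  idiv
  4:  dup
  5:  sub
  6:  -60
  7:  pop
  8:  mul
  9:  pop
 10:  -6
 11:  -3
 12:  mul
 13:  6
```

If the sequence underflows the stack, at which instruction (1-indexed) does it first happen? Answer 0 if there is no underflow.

-29  : -29
6    : -29 6
idiv : -4
dup  : -4 -4
sub  : 0
-60  : 0 -60
pop  : 0
mul  — needs 2 operands, stack has 1 → underflow

8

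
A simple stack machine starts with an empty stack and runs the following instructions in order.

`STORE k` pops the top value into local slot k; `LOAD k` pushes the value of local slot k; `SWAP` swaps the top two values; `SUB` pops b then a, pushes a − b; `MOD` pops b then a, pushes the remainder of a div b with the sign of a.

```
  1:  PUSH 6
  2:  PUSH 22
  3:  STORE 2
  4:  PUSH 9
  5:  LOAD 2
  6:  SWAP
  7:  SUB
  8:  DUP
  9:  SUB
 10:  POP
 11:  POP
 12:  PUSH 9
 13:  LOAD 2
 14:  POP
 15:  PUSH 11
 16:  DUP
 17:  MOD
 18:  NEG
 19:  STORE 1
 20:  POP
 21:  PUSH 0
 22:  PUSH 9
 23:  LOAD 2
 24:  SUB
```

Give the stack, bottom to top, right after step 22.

PUSH 6  : [6]
PUSH 22 : [6, 22]
STORE 2 : [6]
PUSH 9  : [6, 9]
LOAD 2  : [6, 9, 22]
SWAP    : [6, 22, 9]
SUB     : [6, 13]
DUP     : [6, 13, 13]
SUB     : [6, 0]
POP     : [6]
POP     : []
PUSH 9  : [9]
LOAD 2  : [9, 22]
POP     : [9]
PUSH 11 : [9, 11]
DUP     : [9, 11, 11]
MOD     : [9, 0]
NEG     : [9, 0]
STORE 1 : [9]
POP     : []
PUSH 0  : [0]
PUSH 9  : [0, 9]

[0, 9]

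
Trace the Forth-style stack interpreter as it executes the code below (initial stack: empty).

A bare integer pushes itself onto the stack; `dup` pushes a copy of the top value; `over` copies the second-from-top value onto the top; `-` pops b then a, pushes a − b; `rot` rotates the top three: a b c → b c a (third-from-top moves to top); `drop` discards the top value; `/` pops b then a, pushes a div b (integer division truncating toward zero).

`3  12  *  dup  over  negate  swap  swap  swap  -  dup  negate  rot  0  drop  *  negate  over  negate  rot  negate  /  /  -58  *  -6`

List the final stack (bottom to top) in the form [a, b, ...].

[150336, -6]

3      → [3]
12     → [3, 12]
*      → [36]
dup    → [36, 36]
over   → [36, 36, 36]
negate → [36, 36, -36]
swap   → [36, -36, 36]
swap   → [36, 36, -36]
swap   → [36, -36, 36]
-      → [36, -72]
dup    → [36, -72, -72]
negate → [36, -72, 72]
rot    → [-72, 72, 36]
0      → [-72, 72, 36, 0]
drop   → [-72, 72, 36]
*      → [-72, 2592]
negate → [-72, -2592]
over   → [-72, -2592, -72]
negate → [-72, -2592, 72]
rot    → [-2592, 72, -72]
negate → [-2592, 72, 72]
/      → [-2592, 1]
/      → [-2592]
-58    → [-2592, -58]
*      → [150336]
-6     → [150336, -6]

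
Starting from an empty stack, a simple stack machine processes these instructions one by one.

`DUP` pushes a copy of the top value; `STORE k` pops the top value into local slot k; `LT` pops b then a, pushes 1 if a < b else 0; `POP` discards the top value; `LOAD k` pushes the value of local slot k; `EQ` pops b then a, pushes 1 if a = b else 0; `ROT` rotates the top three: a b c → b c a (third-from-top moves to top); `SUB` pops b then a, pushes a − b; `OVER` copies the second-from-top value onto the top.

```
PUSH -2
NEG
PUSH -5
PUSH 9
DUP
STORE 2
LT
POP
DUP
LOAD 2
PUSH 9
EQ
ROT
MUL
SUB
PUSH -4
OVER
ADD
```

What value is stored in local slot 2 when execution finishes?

9

PUSH -2 : -2
NEG     : 2
PUSH -5 : 2 -5
PUSH 9  : 2 -5 9
DUP     : 2 -5 9 9
STORE 2 : 2 -5 9
LT      : 2 1
POP     : 2
DUP     : 2 2
LOAD 2  : 2 2 9
PUSH 9  : 2 2 9 9
EQ      : 2 2 1
ROT     : 2 1 2
MUL     : 2 2
SUB     : 0
PUSH -4 : 0 -4
OVER    : 0 -4 0
ADD     : 0 -4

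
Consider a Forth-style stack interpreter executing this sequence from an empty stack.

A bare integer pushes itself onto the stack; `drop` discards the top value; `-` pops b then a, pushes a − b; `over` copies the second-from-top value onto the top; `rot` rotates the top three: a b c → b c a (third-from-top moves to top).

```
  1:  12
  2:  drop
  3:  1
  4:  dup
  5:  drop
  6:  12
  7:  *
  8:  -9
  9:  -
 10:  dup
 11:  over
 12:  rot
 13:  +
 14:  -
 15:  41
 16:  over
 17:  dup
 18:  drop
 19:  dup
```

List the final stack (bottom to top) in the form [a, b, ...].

12    [12]
drop  []
1     [1]
dup   [1, 1]
drop  [1]
12    [1, 12]
*     [12]
-9    [12, -9]
-     [21]
dup   [21, 21]
over  [21, 21, 21]
rot   [21, 21, 21]
+     [21, 42]
-     [-21]
41    [-21, 41]
over  [-21, 41, -21]
dup   [-21, 41, -21, -21]
drop  [-21, 41, -21]
dup   [-21, 41, -21, -21]

[-21, 41, -21, -21]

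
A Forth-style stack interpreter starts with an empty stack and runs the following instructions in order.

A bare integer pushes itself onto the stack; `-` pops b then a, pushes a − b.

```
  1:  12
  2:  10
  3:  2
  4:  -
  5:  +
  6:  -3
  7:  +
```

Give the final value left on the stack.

17

12 : 12
10 : 12 10
2  : 12 10 2
-  : 12 8
+  : 20
-3 : 20 -3
+  : 17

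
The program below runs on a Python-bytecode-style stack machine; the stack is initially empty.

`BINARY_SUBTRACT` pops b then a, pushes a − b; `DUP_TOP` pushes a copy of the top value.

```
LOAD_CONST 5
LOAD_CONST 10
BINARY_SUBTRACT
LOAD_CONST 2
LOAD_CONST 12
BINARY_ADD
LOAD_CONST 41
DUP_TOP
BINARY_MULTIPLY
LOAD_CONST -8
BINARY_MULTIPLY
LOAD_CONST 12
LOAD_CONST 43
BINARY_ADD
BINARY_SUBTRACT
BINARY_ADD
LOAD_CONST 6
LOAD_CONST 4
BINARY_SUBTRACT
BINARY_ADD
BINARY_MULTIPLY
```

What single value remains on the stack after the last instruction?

67435

LOAD_CONST 5    → [5]
LOAD_CONST 10   → [5, 10]
BINARY_SUBTRACT → [-5]
LOAD_CONST 2    → [-5, 2]
LOAD_CONST 12   → [-5, 2, 12]
BINARY_ADD      → [-5, 14]
LOAD_CONST 41   → [-5, 14, 41]
DUP_TOP         → [-5, 14, 41, 41]
BINARY_MULTIPLY → [-5, 14, 1681]
LOAD_CONST -8   → [-5, 14, 1681, -8]
BINARY_MULTIPLY → [-5, 14, -13448]
LOAD_CONST 12   → [-5, 14, -13448, 12]
LOAD_CONST 43   → [-5, 14, -13448, 12, 43]
BINARY_ADD      → [-5, 14, -13448, 55]
BINARY_SUBTRACT → [-5, 14, -13503]
BINARY_ADD      → [-5, -13489]
LOAD_CONST 6    → [-5, -13489, 6]
LOAD_CONST 4    → [-5, -13489, 6, 4]
BINARY_SUBTRACT → [-5, -13489, 2]
BINARY_ADD      → [-5, -13487]
BINARY_MULTIPLY → [67435]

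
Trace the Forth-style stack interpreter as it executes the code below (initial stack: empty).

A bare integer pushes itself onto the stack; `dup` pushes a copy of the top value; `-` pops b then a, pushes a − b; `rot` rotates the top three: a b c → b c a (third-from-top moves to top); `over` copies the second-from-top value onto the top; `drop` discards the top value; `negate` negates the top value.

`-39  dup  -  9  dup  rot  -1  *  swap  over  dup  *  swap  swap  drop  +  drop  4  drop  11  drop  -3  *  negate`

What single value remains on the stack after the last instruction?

27

-39    : [-39]
dup    : [-39, -39]
-      : [0]
9      : [0, 9]
dup    : [0, 9, 9]
rot    : [9, 9, 0]
-1     : [9, 9, 0, -1]
*      : [9, 9, 0]
swap   : [9, 0, 9]
over   : [9, 0, 9, 0]
dup    : [9, 0, 9, 0, 0]
*      : [9, 0, 9, 0]
swap   : [9, 0, 0, 9]
swap   : [9, 0, 9, 0]
drop   : [9, 0, 9]
+      : [9, 9]
drop   : [9]
4      : [9, 4]
drop   : [9]
11     : [9, 11]
drop   : [9]
-3     : [9, -3]
*      : [-27]
negate : [27]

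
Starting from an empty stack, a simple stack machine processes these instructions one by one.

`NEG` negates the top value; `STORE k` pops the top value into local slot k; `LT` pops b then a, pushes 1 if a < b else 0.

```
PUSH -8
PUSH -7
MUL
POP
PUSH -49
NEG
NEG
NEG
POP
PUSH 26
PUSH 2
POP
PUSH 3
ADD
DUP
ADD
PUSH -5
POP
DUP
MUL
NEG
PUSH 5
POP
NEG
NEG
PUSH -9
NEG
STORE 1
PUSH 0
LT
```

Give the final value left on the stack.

PUSH -8   -8
PUSH -7   -8 -7
MUL       56
POP       (empty)
PUSH -49  -49
NEG       49
NEG       -49
NEG       49
POP       (empty)
PUSH 26   26
PUSH 2    26 2
POP       26
PUSH 3    26 3
ADD       29
DUP       29 29
ADD       58
PUSH -5   58 -5
POP       58
DUP       58 58
MUL       3364
NEG       -3364
PUSH 5    -3364 5
POP       -3364
NEG       3364
NEG       -3364
PUSH -9   -3364 -9
NEG       -3364 9
STORE 1   -3364
PUSH 0    -3364 0
LT        1

1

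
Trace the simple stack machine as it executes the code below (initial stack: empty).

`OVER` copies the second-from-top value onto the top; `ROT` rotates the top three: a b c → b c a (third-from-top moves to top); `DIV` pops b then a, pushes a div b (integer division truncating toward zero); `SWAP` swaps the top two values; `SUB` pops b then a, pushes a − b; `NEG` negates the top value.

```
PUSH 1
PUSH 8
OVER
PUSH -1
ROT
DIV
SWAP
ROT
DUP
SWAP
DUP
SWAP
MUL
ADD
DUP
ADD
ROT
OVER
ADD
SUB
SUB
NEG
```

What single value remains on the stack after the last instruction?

-1

PUSH 1  : 1
PUSH 8  : 1 8
OVER    : 1 8 1
PUSH -1 : 1 8 1 -1
ROT     : 1 1 -1 8
DIV     : 1 1 0
SWAP    : 1 0 1
ROT     : 0 1 1
DUP     : 0 1 1 1
SWAP    : 0 1 1 1
DUP     : 0 1 1 1 1
SWAP    : 0 1 1 1 1
MUL     : 0 1 1 1
ADD     : 0 1 2
DUP     : 0 1 2 2
ADD     : 0 1 4
ROT     : 1 4 0
OVER    : 1 4 0 4
ADD     : 1 4 4
SUB     : 1 0
SUB     : 1
NEG     : -1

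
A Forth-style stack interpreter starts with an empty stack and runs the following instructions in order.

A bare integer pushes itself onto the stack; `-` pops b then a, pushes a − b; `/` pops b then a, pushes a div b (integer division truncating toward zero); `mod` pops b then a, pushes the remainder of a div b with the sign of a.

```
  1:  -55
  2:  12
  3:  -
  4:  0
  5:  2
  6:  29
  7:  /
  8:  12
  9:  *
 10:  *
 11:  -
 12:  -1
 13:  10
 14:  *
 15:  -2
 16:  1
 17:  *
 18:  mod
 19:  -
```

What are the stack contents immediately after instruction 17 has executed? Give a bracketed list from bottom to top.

-55 → [-55]
12  → [-55, 12]
-   → [-67]
0   → [-67, 0]
2   → [-67, 0, 2]
29  → [-67, 0, 2, 29]
/   → [-67, 0, 0]
12  → [-67, 0, 0, 12]
*   → [-67, 0, 0]
*   → [-67, 0]
-   → [-67]
-1  → [-67, -1]
10  → [-67, -1, 10]
*   → [-67, -10]
-2  → [-67, -10, -2]
1   → [-67, -10, -2, 1]
*   → [-67, -10, -2]

[-67, -10, -2]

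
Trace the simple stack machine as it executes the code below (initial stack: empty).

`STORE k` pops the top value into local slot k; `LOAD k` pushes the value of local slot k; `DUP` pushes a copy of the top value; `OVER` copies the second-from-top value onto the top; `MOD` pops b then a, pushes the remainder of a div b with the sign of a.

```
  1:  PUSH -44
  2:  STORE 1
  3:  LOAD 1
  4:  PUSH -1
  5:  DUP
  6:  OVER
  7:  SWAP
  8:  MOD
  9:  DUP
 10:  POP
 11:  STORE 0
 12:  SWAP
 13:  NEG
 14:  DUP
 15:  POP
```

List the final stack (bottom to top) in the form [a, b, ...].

PUSH -44 : -44
STORE 1  : (empty)
LOAD 1   : -44
PUSH -1  : -44 -1
DUP      : -44 -1 -1
OVER     : -44 -1 -1 -1
SWAP     : -44 -1 -1 -1
MOD      : -44 -1 0
DUP      : -44 -1 0 0
POP      : -44 -1 0
STORE 0  : -44 -1
SWAP     : -1 -44
NEG      : -1 44
DUP      : -1 44 44
POP      : -1 44

[-1, 44]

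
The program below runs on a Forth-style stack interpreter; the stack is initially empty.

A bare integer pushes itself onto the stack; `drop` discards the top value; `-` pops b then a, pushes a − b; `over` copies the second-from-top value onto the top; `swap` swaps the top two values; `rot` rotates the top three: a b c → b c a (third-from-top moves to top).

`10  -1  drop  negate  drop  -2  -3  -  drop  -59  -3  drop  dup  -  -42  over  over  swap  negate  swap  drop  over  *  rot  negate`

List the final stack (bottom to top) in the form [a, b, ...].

10     : [10]
-1     : [10, -1]
drop   : [10]
negate : [-10]
drop   : []
-2     : [-2]
-3     : [-2, -3]
-      : [1]
drop   : []
-59    : [-59]
-3     : [-59, -3]
drop   : [-59]
dup    : [-59, -59]
-      : [0]
-42    : [0, -42]
over   : [0, -42, 0]
over   : [0, -42, 0, -42]
swap   : [0, -42, -42, 0]
negate : [0, -42, -42, 0]
swap   : [0, -42, 0, -42]
drop   : [0, -42, 0]
over   : [0, -42, 0, -42]
*      : [0, -42, 0]
rot    : [-42, 0, 0]
negate : [-42, 0, 0]

[-42, 0, 0]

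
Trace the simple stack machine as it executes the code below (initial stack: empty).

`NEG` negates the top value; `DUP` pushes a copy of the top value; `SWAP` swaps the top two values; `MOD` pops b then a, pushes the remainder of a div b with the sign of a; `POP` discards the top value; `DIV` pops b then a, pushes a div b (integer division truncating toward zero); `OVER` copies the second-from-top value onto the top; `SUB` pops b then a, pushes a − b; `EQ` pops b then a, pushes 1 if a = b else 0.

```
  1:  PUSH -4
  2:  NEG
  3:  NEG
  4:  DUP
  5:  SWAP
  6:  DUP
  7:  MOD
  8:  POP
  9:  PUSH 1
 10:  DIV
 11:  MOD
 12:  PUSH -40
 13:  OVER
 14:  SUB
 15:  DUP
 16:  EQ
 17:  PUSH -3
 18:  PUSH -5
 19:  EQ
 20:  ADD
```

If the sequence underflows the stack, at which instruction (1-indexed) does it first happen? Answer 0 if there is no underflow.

PUSH -4 → -4
NEG     → 4
NEG     → -4
DUP     → -4 -4
SWAP    → -4 -4
DUP     → -4 -4 -4
MOD     → -4 0
POP     → -4
PUSH 1  → -4 1
DIV     → -4
MOD  — needs 2 operands, stack has 1 → underflow

11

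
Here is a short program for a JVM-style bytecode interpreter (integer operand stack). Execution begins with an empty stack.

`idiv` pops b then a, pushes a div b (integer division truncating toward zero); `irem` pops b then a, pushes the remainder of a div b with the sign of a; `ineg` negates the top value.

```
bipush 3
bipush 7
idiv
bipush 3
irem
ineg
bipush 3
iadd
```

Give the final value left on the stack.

bipush 3 : 3
bipush 7 : 3 7
idiv     : 0
bipush 3 : 0 3
irem     : 0
ineg     : 0
bipush 3 : 0 3
iadd     : 3

3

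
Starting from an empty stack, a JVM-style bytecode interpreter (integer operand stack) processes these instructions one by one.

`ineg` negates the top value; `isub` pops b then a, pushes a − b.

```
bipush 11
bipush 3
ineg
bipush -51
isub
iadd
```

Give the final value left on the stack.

bipush 11  → 11
bipush 3   → 11 3
ineg       → 11 -3
bipush -51 → 11 -3 -51
isub       → 11 48
iadd       → 59

59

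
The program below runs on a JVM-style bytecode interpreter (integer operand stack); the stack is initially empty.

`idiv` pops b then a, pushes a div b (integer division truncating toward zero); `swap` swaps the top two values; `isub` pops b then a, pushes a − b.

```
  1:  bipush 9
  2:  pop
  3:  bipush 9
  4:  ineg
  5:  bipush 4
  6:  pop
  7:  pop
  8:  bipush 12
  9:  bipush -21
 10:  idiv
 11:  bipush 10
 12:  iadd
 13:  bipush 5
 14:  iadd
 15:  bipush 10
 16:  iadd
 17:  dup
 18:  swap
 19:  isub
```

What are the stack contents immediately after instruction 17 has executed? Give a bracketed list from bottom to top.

bipush 9   -> [9]
pop        -> []
bipush 9   -> [9]
ineg       -> [-9]
bipush 4   -> [-9, 4]
pop        -> [-9]
pop        -> []
bipush 12  -> [12]
bipush -21 -> [12, -21]
idiv       -> [0]
bipush 10  -> [0, 10]
iadd       -> [10]
bipush 5   -> [10, 5]
iadd       -> [15]
bipush 10  -> [15, 10]
iadd       -> [25]
dup        -> [25, 25]

[25, 25]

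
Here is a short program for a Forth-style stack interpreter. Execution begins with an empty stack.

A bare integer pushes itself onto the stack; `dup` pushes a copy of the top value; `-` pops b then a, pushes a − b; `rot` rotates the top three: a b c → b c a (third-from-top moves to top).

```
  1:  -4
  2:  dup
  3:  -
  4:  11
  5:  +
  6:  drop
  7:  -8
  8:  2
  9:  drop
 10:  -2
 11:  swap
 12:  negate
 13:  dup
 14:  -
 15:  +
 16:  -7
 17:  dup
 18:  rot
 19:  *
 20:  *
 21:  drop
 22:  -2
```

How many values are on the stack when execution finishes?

-4      -4
dup     -4 -4
-       0
11      0 11
+       11
drop    (empty)
-8      -8
2       -8 2
drop    -8
-2      -8 -2
swap    -2 -8
negate  -2 8
dup     -2 8 8
-       -2 0
+       -2
-7      -2 -7
dup     -2 -7 -7
rot     -7 -7 -2
*       -7 14
*       -98
drop    (empty)
-2      -2

1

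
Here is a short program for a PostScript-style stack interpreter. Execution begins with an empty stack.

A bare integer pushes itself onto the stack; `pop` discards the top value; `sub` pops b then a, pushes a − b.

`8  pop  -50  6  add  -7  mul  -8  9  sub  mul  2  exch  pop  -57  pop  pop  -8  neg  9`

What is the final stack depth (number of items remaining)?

8    : [8]
pop  : []
-50  : [-50]
6    : [-50, 6]
add  : [-44]
-7   : [-44, -7]
mul  : [308]
-8   : [308, -8]
9    : [308, -8, 9]
sub  : [308, -17]
mul  : [-5236]
2    : [-5236, 2]
exch : [2, -5236]
pop  : [2]
-57  : [2, -57]
pop  : [2]
pop  : []
-8   : [-8]
neg  : [8]
9    : [8, 9]

2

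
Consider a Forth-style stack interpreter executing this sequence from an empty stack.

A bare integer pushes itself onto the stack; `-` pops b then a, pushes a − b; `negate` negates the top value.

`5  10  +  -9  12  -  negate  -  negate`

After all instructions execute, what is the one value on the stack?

5      -> 5
10     -> 5 10
+      -> 15
-9     -> 15 -9
12     -> 15 -9 12
-      -> 15 -21
negate -> 15 21
-      -> -6
negate -> 6

6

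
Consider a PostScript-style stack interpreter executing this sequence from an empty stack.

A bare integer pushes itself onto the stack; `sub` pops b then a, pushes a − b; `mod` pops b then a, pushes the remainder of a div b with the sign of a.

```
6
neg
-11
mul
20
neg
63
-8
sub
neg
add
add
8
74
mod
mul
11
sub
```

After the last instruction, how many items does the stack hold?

1

6   → 6
neg → -6
-11 → -6 -11
mul → 66
20  → 66 20
neg → 66 -20
63  → 66 -20 63
-8  → 66 -20 63 -8
sub → 66 -20 71
neg → 66 -20 -71
add → 66 -91
add → -25
8   → -25 8
74  → -25 8 74
mod → -25 8
mul → -200
11  → -200 11
sub → -211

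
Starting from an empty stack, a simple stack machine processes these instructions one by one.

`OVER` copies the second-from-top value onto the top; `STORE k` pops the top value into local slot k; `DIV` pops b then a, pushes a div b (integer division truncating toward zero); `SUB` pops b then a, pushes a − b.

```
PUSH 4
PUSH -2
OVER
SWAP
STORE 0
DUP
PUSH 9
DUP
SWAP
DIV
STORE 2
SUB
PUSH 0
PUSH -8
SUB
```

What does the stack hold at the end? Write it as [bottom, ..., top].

[4, 0, 8]

PUSH 4  : [4]
PUSH -2 : [4, -2]
OVER    : [4, -2, 4]
SWAP    : [4, 4, -2]
STORE 0 : [4, 4]
DUP     : [4, 4, 4]
PUSH 9  : [4, 4, 4, 9]
DUP     : [4, 4, 4, 9, 9]
SWAP    : [4, 4, 4, 9, 9]
DIV     : [4, 4, 4, 1]
STORE 2 : [4, 4, 4]
SUB     : [4, 0]
PUSH 0  : [4, 0, 0]
PUSH -8 : [4, 0, 0, -8]
SUB     : [4, 0, 8]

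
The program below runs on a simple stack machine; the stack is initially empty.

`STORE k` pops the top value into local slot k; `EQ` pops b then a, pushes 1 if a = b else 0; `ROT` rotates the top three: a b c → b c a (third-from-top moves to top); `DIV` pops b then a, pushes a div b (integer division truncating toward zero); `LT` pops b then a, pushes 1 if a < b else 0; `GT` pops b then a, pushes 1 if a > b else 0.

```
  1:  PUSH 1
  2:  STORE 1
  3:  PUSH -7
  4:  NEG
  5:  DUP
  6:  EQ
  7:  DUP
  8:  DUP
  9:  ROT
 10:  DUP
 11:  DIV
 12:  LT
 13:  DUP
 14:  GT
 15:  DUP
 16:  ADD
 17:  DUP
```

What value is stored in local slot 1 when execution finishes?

1

PUSH 1  : [1]
STORE 1 : []
PUSH -7 : [-7]
NEG     : [7]
DUP     : [7, 7]
EQ      : [1]
DUP     : [1, 1]
DUP     : [1, 1, 1]
ROT     : [1, 1, 1]
DUP     : [1, 1, 1, 1]
DIV     : [1, 1, 1]
LT      : [1, 0]
DUP     : [1, 0, 0]
GT      : [1, 0]
DUP     : [1, 0, 0]
ADD     : [1, 0]
DUP     : [1, 0, 0]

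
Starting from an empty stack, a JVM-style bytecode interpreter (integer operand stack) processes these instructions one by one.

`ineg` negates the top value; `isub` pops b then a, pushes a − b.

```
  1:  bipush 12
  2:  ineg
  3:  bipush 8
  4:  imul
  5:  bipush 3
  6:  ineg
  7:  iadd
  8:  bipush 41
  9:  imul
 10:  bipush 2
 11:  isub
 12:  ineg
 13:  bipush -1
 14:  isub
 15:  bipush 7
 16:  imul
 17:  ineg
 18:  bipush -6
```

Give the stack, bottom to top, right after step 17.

[-28434]

bipush 12 : 12
ineg      : -12
bipush 8  : -12 8
imul      : -96
bipush 3  : -96 3
ineg      : -96 -3
iadd      : -99
bipush 41 : -99 41
imul      : -4059
bipush 2  : -4059 2
isub      : -4061
ineg      : 4061
bipush -1 : 4061 -1
isub      : 4062
bipush 7  : 4062 7
imul      : 28434
ineg      : -28434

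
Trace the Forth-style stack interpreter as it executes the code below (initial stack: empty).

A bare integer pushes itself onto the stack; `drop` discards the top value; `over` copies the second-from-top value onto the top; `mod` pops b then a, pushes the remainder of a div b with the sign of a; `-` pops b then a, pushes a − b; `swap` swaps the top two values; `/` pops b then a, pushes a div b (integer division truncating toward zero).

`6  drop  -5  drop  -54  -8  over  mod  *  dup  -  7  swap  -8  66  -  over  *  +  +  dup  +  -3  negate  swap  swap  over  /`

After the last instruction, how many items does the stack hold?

2

6       [6]
drop    []
-5      [-5]
drop    []
-54     [-54]
-8      [-54, -8]
over    [-54, -8, -54]
mod     [-54, -8]
*       [432]
dup     [432, 432]
-       [0]
7       [0, 7]
swap    [7, 0]
-8      [7, 0, -8]
66      [7, 0, -8, 66]
-       [7, 0, -74]
over    [7, 0, -74, 0]
*       [7, 0, 0]
+       [7, 0]
+       [7]
dup     [7, 7]
+       [14]
-3      [14, -3]
negate  [14, 3]
swap    [3, 14]
swap    [14, 3]
over    [14, 3, 14]
/       [14, 0]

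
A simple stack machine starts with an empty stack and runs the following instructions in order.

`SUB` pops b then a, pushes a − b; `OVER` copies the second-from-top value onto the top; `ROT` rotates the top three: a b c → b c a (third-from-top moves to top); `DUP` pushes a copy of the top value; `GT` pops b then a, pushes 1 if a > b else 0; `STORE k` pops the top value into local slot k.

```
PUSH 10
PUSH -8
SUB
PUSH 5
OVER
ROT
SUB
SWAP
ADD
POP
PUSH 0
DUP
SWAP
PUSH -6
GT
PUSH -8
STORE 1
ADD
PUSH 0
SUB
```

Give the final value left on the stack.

PUSH 10 -> 10
PUSH -8 -> 10 -8
SUB     -> 18
PUSH 5  -> 18 5
OVER    -> 18 5 18
ROT     -> 5 18 18
SUB     -> 5 0
SWAP    -> 0 5
ADD     -> 5
POP     -> (empty)
PUSH 0  -> 0
DUP     -> 0 0
SWAP    -> 0 0
PUSH -6 -> 0 0 -6
GT      -> 0 1
PUSH -8 -> 0 1 -8
STORE 1 -> 0 1
ADD     -> 1
PUSH 0  -> 1 0
SUB     -> 1

1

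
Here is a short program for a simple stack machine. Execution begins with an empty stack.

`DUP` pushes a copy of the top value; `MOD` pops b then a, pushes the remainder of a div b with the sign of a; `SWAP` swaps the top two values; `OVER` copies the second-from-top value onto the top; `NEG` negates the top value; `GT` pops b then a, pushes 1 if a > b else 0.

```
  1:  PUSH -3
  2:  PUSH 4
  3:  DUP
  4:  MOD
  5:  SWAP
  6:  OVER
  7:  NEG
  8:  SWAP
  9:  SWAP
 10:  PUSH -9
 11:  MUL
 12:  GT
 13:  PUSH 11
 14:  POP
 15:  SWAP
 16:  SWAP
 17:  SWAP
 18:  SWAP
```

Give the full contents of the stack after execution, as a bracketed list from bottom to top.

[0, 0]

PUSH -3 -> -3
PUSH 4  -> -3 4
DUP     -> -3 4 4
MOD     -> -3 0
SWAP    -> 0 -3
OVER    -> 0 -3 0
NEG     -> 0 -3 0
SWAP    -> 0 0 -3
SWAP    -> 0 -3 0
PUSH -9 -> 0 -3 0 -9
MUL     -> 0 -3 0
GT      -> 0 0
PUSH 11 -> 0 0 11
POP     -> 0 0
SWAP    -> 0 0
SWAP    -> 0 0
SWAP    -> 0 0
SWAP    -> 0 0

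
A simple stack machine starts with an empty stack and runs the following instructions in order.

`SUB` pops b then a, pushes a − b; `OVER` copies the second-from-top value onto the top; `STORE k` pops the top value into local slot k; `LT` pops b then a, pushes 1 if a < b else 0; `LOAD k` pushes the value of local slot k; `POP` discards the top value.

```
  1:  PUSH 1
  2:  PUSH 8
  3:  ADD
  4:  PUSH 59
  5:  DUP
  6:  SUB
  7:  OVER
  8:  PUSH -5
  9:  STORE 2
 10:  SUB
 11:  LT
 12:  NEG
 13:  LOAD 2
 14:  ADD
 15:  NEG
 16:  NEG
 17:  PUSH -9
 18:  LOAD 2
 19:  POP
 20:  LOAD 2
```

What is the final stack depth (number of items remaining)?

3

PUSH 1  -> [1]
PUSH 8  -> [1, 8]
ADD     -> [9]
PUSH 59 -> [9, 59]
DUP     -> [9, 59, 59]
SUB     -> [9, 0]
OVER    -> [9, 0, 9]
PUSH -5 -> [9, 0, 9, -5]
STORE 2 -> [9, 0, 9]
SUB     -> [9, -9]
LT      -> [0]
NEG     -> [0]
LOAD 2  -> [0, -5]
ADD     -> [-5]
NEG     -> [5]
NEG     -> [-5]
PUSH -9 -> [-5, -9]
LOAD 2  -> [-5, -9, -5]
POP     -> [-5, -9]
LOAD 2  -> [-5, -9, -5]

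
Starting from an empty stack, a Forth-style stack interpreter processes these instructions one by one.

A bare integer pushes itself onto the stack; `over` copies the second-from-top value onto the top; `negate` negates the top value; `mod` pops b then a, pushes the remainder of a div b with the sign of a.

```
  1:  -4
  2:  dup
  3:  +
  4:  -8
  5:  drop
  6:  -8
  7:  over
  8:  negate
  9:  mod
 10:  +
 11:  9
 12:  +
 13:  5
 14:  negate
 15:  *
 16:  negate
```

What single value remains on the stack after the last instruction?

-4     : -4
dup    : -4 -4
+      : -8
-8     : -8 -8
drop   : -8
-8     : -8 -8
over   : -8 -8 -8
negate : -8 -8 8
mod    : -8 0
+      : -8
9      : -8 9
+      : 1
5      : 1 5
negate : 1 -5
*      : -5
negate : 5

5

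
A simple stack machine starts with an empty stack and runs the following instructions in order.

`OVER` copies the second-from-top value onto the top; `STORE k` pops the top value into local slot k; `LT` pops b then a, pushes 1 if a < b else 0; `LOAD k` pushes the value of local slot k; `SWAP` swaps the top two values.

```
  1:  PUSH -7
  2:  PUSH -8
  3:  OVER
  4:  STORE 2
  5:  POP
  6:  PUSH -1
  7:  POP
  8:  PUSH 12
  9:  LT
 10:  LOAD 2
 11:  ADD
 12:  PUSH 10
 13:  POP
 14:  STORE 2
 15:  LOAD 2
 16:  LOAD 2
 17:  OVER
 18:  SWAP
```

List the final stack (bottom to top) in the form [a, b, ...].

PUSH -7 -> -7
PUSH -8 -> -7 -8
OVER    -> -7 -8 -7
STORE 2 -> -7 -8
POP     -> -7
PUSH -1 -> -7 -1
POP     -> -7
PUSH 12 -> -7 12
LT      -> 1
LOAD 2  -> 1 -7
ADD     -> -6
PUSH 10 -> -6 10
POP     -> -6
STORE 2 -> (empty)
LOAD 2  -> -6
LOAD 2  -> -6 -6
OVER    -> -6 -6 -6
SWAP    -> -6 -6 -6

[-6, -6, -6]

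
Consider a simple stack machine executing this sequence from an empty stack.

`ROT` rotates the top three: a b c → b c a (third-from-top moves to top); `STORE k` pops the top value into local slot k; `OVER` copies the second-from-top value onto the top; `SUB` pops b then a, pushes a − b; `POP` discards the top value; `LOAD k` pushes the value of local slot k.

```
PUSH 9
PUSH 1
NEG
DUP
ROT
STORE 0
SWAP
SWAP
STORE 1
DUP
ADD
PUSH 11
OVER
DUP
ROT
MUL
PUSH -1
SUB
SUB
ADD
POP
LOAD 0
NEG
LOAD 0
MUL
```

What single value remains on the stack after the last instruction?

-81

PUSH 9  : 9
PUSH 1  : 9 1
NEG     : 9 -1
DUP     : 9 -1 -1
ROT     : -1 -1 9
STORE 0 : -1 -1
SWAP    : -1 -1
SWAP    : -1 -1
STORE 1 : -1
DUP     : -1 -1
ADD     : -2
PUSH 11 : -2 11
OVER    : -2 11 -2
DUP     : -2 11 -2 -2
ROT     : -2 -2 -2 11
MUL     : -2 -2 -22
PUSH -1 : -2 -2 -22 -1
SUB     : -2 -2 -21
SUB     : -2 19
ADD     : 17
POP     : (empty)
LOAD 0  : 9
NEG     : -9
LOAD 0  : -9 9
MUL     : -81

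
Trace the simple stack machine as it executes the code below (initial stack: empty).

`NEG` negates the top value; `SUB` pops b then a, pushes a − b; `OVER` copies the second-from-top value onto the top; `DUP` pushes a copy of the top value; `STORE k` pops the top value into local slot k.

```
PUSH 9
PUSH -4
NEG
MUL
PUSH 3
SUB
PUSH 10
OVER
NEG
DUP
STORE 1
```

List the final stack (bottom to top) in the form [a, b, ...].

PUSH 9  -> [9]
PUSH -4 -> [9, -4]
NEG     -> [9, 4]
MUL     -> [36]
PUSH 3  -> [36, 3]
SUB     -> [33]
PUSH 10 -> [33, 10]
OVER    -> [33, 10, 33]
NEG     -> [33, 10, -33]
DUP     -> [33, 10, -33, -33]
STORE 1 -> [33, 10, -33]

[33, 10, -33]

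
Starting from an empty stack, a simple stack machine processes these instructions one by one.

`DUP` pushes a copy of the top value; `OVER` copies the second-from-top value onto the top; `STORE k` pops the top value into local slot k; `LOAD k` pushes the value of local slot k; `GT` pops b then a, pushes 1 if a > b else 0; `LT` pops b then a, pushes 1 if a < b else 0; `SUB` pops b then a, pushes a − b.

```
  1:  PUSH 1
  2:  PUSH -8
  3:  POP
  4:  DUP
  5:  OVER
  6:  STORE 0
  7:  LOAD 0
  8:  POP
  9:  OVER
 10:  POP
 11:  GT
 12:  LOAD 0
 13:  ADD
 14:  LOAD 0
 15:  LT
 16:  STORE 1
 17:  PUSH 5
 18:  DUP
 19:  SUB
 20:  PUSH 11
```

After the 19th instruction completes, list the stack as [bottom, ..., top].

PUSH 1  : 1
PUSH -8 : 1 -8
POP     : 1
DUP     : 1 1
OVER    : 1 1 1
STORE 0 : 1 1
LOAD 0  : 1 1 1
POP     : 1 1
OVER    : 1 1 1
POP     : 1 1
GT      : 0
LOAD 0  : 0 1
ADD     : 1
LOAD 0  : 1 1
LT      : 0
STORE 1 : (empty)
PUSH 5  : 5
DUP     : 5 5
SUB     : 0

[0]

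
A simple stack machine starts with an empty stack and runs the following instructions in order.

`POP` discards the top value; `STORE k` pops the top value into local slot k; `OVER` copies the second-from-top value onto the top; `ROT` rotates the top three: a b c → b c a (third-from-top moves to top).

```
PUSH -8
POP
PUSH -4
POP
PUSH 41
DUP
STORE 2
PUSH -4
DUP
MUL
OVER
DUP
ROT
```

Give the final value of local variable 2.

41

PUSH -8 -> [-8]
POP     -> []
PUSH -4 -> [-4]
POP     -> []
PUSH 41 -> [41]
DUP     -> [41, 41]
STORE 2 -> [41]
PUSH -4 -> [41, -4]
DUP     -> [41, -4, -4]
MUL     -> [41, 16]
OVER    -> [41, 16, 41]
DUP     -> [41, 16, 41, 41]
ROT     -> [41, 41, 41, 16]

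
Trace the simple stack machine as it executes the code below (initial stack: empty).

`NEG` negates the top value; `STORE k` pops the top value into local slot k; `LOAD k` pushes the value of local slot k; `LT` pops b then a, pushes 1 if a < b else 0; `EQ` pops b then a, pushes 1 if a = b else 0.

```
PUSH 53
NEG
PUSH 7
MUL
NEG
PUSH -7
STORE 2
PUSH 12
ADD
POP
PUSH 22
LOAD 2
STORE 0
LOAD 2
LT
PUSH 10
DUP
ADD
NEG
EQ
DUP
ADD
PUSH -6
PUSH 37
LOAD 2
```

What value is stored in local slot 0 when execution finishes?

PUSH 53 : [53]
NEG     : [-53]
PUSH 7  : [-53, 7]
MUL     : [-371]
NEG     : [371]
PUSH -7 : [371, -7]
STORE 2 : [371]
PUSH 12 : [371, 12]
ADD     : [383]
POP     : []
PUSH 22 : [22]
LOAD 2  : [22, -7]
STORE 0 : [22]
LOAD 2  : [22, -7]
LT      : [0]
PUSH 10 : [0, 10]
DUP     : [0, 10, 10]
ADD     : [0, 20]
NEG     : [0, -20]
EQ      : [0]
DUP     : [0, 0]
ADD     : [0]
PUSH -6 : [0, -6]
PUSH 37 : [0, -6, 37]
LOAD 2  : [0, -6, 37, -7]

-7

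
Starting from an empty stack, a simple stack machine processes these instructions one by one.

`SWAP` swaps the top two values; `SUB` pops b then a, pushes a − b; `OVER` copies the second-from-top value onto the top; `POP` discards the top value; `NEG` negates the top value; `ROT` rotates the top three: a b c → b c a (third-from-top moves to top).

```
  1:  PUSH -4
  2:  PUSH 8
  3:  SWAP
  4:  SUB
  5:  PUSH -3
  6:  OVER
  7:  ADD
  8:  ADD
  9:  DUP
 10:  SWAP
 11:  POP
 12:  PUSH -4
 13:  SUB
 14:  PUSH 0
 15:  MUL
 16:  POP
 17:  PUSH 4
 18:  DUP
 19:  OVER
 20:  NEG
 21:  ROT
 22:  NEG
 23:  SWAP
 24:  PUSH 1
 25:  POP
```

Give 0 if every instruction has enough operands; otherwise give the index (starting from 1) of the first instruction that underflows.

PUSH -4  [-4]
PUSH 8   [-4, 8]
SWAP     [8, -4]
SUB      [12]
PUSH -3  [12, -3]
OVER     [12, -3, 12]
ADD      [12, 9]
ADD      [21]
DUP      [21, 21]
SWAP     [21, 21]
POP      [21]
PUSH -4  [21, -4]
SUB      [25]
PUSH 0   [25, 0]
MUL      [0]
POP      []
PUSH 4   [4]
DUP      [4, 4]
OVER     [4, 4, 4]
NEG      [4, 4, -4]
ROT      [4, -4, 4]
NEG      [4, -4, -4]
SWAP     [4, -4, -4]
PUSH 1   [4, -4, -4, 1]
POP      [4, -4, -4]

0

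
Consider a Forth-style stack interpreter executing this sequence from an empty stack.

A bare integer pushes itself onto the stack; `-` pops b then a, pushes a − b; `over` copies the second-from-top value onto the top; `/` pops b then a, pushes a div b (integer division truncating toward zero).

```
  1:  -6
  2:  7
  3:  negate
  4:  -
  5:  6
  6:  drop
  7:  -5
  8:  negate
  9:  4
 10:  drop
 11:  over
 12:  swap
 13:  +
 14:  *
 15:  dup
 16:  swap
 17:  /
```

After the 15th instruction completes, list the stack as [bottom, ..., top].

[6, 6]

-6     → [-6]
7      → [-6, 7]
negate → [-6, -7]
-      → [1]
6      → [1, 6]
drop   → [1]
-5     → [1, -5]
negate → [1, 5]
4      → [1, 5, 4]
drop   → [1, 5]
over   → [1, 5, 1]
swap   → [1, 1, 5]
+      → [1, 6]
*      → [6]
dup    → [6, 6]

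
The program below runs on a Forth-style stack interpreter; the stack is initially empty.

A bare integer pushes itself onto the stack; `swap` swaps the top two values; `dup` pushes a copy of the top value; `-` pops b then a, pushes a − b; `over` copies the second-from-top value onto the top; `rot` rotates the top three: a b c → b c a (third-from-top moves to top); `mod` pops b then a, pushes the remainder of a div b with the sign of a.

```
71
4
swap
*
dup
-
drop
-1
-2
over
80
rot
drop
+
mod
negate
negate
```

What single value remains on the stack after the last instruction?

71     -> 71
4      -> 71 4
swap   -> 4 71
*      -> 284
dup    -> 284 284
-      -> 0
drop   -> (empty)
-1     -> -1
-2     -> -1 -2
over   -> -1 -2 -1
80     -> -1 -2 -1 80
rot    -> -1 -1 80 -2
drop   -> -1 -1 80
+      -> -1 79
mod    -> -1
negate -> 1
negate -> -1

-1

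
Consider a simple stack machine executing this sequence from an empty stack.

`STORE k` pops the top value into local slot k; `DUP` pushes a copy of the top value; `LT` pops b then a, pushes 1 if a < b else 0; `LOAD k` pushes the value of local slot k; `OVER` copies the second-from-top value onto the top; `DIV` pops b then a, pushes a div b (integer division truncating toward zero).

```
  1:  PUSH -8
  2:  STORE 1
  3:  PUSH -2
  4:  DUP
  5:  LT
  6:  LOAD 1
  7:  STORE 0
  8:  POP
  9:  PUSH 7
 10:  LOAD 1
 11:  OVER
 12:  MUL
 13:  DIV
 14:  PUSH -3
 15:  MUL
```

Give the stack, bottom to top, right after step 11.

[7, -8, 7]

PUSH -8 → [-8]
STORE 1 → []
PUSH -2 → [-2]
DUP     → [-2, -2]
LT      → [0]
LOAD 1  → [0, -8]
STORE 0 → [0]
POP     → []
PUSH 7  → [7]
LOAD 1  → [7, -8]
OVER    → [7, -8, 7]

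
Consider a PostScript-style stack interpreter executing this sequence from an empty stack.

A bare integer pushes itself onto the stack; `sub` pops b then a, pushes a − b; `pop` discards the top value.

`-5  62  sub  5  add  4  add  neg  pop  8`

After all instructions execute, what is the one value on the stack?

-5  → -5
62  → -5 62
sub → -67
5   → -67 5
add → -62
4   → -62 4
add → -58
neg → 58
pop → (empty)
8   → 8

8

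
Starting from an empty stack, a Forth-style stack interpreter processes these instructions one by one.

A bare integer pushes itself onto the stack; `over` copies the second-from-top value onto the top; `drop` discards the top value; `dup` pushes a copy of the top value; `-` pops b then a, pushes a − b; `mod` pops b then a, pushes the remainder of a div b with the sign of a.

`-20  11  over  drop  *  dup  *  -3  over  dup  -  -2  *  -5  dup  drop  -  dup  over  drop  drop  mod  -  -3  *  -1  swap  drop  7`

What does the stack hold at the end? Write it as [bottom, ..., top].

[-1, 7]

-20  → -20
11   → -20 11
over → -20 11 -20
drop → -20 11
*    → -220
dup  → -220 -220
*    → 48400
-3   → 48400 -3
over → 48400 -3 48400
dup  → 48400 -3 48400 48400
-    → 48400 -3 0
-2   → 48400 -3 0 -2
*    → 48400 -3 0
-5   → 48400 -3 0 -5
dup  → 48400 -3 0 -5 -5
drop → 48400 -3 0 -5
-    → 48400 -3 5
dup  → 48400 -3 5 5
over → 48400 -3 5 5 5
drop → 48400 -3 5 5
drop → 48400 -3 5
mod  → 48400 -3
-    → 48403
-3   → 48403 -3
*    → -145209
-1   → -145209 -1
swap → -1 -145209
drop → -1
7    → -1 7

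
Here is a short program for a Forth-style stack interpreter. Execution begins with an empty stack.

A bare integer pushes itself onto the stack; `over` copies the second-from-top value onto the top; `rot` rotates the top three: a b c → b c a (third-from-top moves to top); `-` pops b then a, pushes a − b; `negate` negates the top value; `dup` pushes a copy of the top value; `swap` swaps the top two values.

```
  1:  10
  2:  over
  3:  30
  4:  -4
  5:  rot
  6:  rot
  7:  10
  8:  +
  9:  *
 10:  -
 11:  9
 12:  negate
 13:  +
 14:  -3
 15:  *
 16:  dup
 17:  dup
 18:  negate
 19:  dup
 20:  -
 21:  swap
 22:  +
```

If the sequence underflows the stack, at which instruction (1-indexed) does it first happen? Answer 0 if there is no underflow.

10 → 10
over  — needs 2 operands, stack has 1 → underflow

2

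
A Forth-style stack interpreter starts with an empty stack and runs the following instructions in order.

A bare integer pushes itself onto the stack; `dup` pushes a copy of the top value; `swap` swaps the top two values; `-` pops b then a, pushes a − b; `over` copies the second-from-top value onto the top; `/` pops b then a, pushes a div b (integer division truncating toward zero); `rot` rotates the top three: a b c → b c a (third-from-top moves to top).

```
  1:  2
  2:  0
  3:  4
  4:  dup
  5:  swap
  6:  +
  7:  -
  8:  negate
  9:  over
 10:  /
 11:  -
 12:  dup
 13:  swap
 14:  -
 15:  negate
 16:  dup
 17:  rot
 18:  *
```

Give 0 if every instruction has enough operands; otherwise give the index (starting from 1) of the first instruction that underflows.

2      : [2]
0      : [2, 0]
4      : [2, 0, 4]
dup    : [2, 0, 4, 4]
swap   : [2, 0, 4, 4]
+      : [2, 0, 8]
-      : [2, -8]
negate : [2, 8]
over   : [2, 8, 2]
/      : [2, 4]
-      : [-2]
dup    : [-2, -2]
swap   : [-2, -2]
-      : [0]
negate : [0]
dup    : [0, 0]
rot  — needs 3 operands, stack has 2 → underflow

17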